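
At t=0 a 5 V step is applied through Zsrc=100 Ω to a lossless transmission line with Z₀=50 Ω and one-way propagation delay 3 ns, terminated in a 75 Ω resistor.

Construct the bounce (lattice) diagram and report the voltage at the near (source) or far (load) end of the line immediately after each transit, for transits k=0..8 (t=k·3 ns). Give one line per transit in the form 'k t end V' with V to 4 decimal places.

Γ_L=0.200000, Γ_S=0.333333; launch V₁=5·50/150=1.666667
k=0 src: V=1.6667
k=1 load: inc=1.666667, refl=1.666667·0.200000=0.3333; V=0.000000+1.666667+0.333333=2.0000
k=2 src: inc=0.333333, refl=0.333333·0.333333=0.1111; V=1.666667+0.333333+0.111111=2.1111
k=3 load: inc=0.111111, refl=0.111111·0.200000=0.0222; V=2.000000+0.111111+0.022222=2.1333
k=4 src: inc=0.022222, refl=0.022222·0.333333=0.0074; V=2.111111+0.022222+0.007407=2.1407
k=5 load: inc=0.007407, refl=0.007407·0.200000=0.0015; V=2.133333+0.007407+0.001481=2.1422
k=6 src: inc=0.001481, refl=0.001481·0.333333=0.0005; V=2.140741+0.001481+0.000494=2.1427
k=7 load: inc=0.000494, refl=0.000494·0.200000=0.0001; V=2.142222+0.000494+0.000099=2.1428
k=8 src: inc=0.000099, refl=0.000099·0.333333=0.0000; V=2.142716+0.000099+0.000033=2.1428

0 0 source 1.6667
1 3 load 2.0000
2 6 source 2.1111
3 9 load 2.1333
4 12 source 2.1407
5 15 load 2.1422
6 18 source 2.1427
7 21 load 2.1428
8 24 source 2.1428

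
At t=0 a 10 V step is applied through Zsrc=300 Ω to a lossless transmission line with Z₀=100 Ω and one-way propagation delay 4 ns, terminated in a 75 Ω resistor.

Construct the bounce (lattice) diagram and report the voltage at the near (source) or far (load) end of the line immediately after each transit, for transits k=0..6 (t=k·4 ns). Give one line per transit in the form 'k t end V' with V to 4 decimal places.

Γ_L=-0.142857, Γ_S=0.500000; launch V₁=10·100/400=2.500000
k=0 src: V=2.5000
k=1 load: inc=2.500000, refl=2.500000·-0.142857=-0.3571; V=0.000000+2.500000+-0.357143=2.1429
k=2 src: inc=-0.357143, refl=-0.357143·0.500000=-0.1786; V=2.500000+-0.357143+-0.178571=1.9643
k=3 load: inc=-0.178571, refl=-0.178571·-0.142857=0.0255; V=2.142857+-0.178571+0.025510=1.9898
k=4 src: inc=0.025510, refl=0.025510·0.500000=0.0128; V=1.964286+0.025510+0.012755=2.0026
k=5 load: inc=0.012755, refl=0.012755·-0.142857=-0.0018; V=1.989796+0.012755+-0.001822=2.0007
k=6 src: inc=-0.001822, refl=-0.001822·0.500000=-0.0009; V=2.002551+-0.001822+-0.000911=1.9998

0 0 source 2.5000
1 4 load 2.1429
2 8 source 1.9643
3 12 load 1.9898
4 16 source 2.0026
5 20 load 2.0007
6 24 source 1.9998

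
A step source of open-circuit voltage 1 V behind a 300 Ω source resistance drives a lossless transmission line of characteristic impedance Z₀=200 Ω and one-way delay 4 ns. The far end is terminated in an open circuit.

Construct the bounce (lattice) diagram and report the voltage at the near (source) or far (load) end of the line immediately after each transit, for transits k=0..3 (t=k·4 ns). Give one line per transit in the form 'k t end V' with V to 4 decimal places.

0 0 source 0.4000
1 4 load 0.8000
2 8 source 0.8800
3 12 load 0.9600

Γ_L=1.000000, Γ_S=0.200000; launch V₁=1·200/500=0.400000
k=0 src: V=0.4000
k=1 load: inc=0.400000, refl=0.400000·1.000000=0.4000; V=0.000000+0.400000+0.400000=0.8000
k=2 src: inc=0.400000, refl=0.400000·0.200000=0.0800; V=0.400000+0.400000+0.080000=0.8800
k=3 load: inc=0.080000, refl=0.080000·1.000000=0.0800; V=0.800000+0.080000+0.080000=0.9600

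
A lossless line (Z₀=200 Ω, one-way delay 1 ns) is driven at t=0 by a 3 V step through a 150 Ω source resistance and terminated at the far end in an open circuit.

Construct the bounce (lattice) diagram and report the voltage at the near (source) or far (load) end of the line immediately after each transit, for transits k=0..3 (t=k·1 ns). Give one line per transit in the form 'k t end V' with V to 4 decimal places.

Γ_L=1.000000, Γ_S=-0.142857; launch V₁=3·200/350=1.714286
k=0 src: V=1.7143
k=1 load: inc=1.714286, refl=1.714286·1.000000=1.7143; V=0.000000+1.714286+1.714286=3.4286
k=2 src: inc=1.714286, refl=1.714286·-0.142857=-0.2449; V=1.714286+1.714286+-0.244898=3.1837
k=3 load: inc=-0.244898, refl=-0.244898·1.000000=-0.2449; V=3.428571+-0.244898+-0.244898=2.9388

0 0 source 1.7143
1 1 load 3.4286
2 2 source 3.1837
3 3 load 2.9388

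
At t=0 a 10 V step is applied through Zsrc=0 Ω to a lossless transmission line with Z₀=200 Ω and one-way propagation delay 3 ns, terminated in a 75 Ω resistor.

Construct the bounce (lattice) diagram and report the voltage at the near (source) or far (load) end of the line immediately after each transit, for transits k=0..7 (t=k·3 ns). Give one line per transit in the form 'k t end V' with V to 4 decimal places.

0 0 source 10.0000
1 3 load 5.4545
2 6 source 10.0000
3 9 load 7.9339
4 12 source 10.0000
5 15 load 9.0609
6 18 source 10.0000
7 21 load 9.5731

Γ_L=-0.454545, Γ_S=-1.000000; launch V₁=10·200/200=10.000000
k=0 src: V=10.0000
k=1 load: inc=10.000000, refl=10.000000·-0.454545=-4.5455; V=0.000000+10.000000+-4.545455=5.4545
k=2 src: inc=-4.545455, refl=-4.545455·-1.000000=4.5455; V=10.000000+-4.545455+4.545455=10.0000
k=3 load: inc=4.545455, refl=4.545455·-0.454545=-2.0661; V=5.454545+4.545455+-2.066116=7.9339
k=4 src: inc=-2.066116, refl=-2.066116·-1.000000=2.0661; V=10.000000+-2.066116+2.066116=10.0000
k=5 load: inc=2.066116, refl=2.066116·-0.454545=-0.9391; V=7.933884+2.066116+-0.939144=9.0609
k=6 src: inc=-0.939144, refl=-0.939144·-1.000000=0.9391; V=10.000000+-0.939144+0.939144=10.0000
k=7 load: inc=0.939144, refl=0.939144·-0.454545=-0.4269; V=9.060856+0.939144+-0.426883=9.5731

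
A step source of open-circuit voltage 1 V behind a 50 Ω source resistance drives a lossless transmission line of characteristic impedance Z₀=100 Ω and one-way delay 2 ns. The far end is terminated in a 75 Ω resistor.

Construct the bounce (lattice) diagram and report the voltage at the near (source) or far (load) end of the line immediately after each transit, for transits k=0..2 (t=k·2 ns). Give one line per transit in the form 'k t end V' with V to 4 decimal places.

Γ_L=-0.142857, Γ_S=-0.333333; launch V₁=1·100/150=0.666667
k=0 src: V=0.6667
k=1 load: inc=0.666667, refl=0.666667·-0.142857=-0.0952; V=0.000000+0.666667+-0.095238=0.5714
k=2 src: inc=-0.095238, refl=-0.095238·-0.333333=0.0317; V=0.666667+-0.095238+0.031746=0.6032

0 0 source 0.6667
1 2 load 0.5714
2 4 source 0.6032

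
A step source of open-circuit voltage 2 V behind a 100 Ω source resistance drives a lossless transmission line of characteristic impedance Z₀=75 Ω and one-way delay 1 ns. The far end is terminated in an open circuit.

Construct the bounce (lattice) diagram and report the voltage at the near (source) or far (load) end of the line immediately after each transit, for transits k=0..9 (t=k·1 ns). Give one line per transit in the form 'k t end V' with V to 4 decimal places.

Γ_L=1.000000, Γ_S=0.142857; launch V₁=2·75/175=0.857143
k=0 src: V=0.8571
k=1 load: inc=0.857143, refl=0.857143·1.000000=0.8571; V=0.000000+0.857143+0.857143=1.7143
k=2 src: inc=0.857143, refl=0.857143·0.142857=0.1224; V=0.857143+0.857143+0.122449=1.8367
k=3 load: inc=0.122449, refl=0.122449·1.000000=0.1224; V=1.714286+0.122449+0.122449=1.9592
k=4 src: inc=0.122449, refl=0.122449·0.142857=0.0175; V=1.836735+0.122449+0.017493=1.9767
k=5 load: inc=0.017493, refl=0.017493·1.000000=0.0175; V=1.959184+0.017493+0.017493=1.9942
k=6 src: inc=0.017493, refl=0.017493·0.142857=0.0025; V=1.976676+0.017493+0.002499=1.9967
k=7 load: inc=0.002499, refl=0.002499·1.000000=0.0025; V=1.994169+0.002499+0.002499=1.9992
k=8 src: inc=0.002499, refl=0.002499·0.142857=0.0004; V=1.996668+0.002499+0.000357=1.9995
k=9 load: inc=0.000357, refl=0.000357·1.000000=0.0004; V=1.999167+0.000357+0.000357=1.9999

0 0 source 0.8571
1 1 load 1.7143
2 2 source 1.8367
3 3 load 1.9592
4 4 source 1.9767
5 5 load 1.9942
6 6 source 1.9967
7 7 load 1.9992
8 8 source 1.9995
9 9 load 1.9999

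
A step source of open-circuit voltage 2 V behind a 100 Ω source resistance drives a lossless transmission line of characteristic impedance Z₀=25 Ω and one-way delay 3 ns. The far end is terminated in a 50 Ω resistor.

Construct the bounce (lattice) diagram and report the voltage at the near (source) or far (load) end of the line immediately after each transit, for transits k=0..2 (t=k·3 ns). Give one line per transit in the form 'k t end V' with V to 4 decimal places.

0 0 source 0.4000
1 3 load 0.5333
2 6 source 0.6133

Γ_L=0.333333, Γ_S=0.600000; launch V₁=2·25/125=0.400000
k=0 src: V=0.4000
k=1 load: inc=0.400000, refl=0.400000·0.333333=0.1333; V=0.000000+0.400000+0.133333=0.5333
k=2 src: inc=0.133333, refl=0.133333·0.600000=0.0800; V=0.400000+0.133333+0.080000=0.6133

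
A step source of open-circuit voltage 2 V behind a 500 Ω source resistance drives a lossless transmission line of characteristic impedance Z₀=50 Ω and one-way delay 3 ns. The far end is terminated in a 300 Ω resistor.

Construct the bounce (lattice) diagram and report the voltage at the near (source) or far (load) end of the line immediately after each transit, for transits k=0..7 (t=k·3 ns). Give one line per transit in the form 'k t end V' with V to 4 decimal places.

Γ_L=0.714286, Γ_S=0.818182; launch V₁=2·50/550=0.181818
k=0 src: V=0.1818
k=1 load: inc=0.181818, refl=0.181818·0.714286=0.1299; V=0.000000+0.181818+0.129870=0.3117
k=2 src: inc=0.129870, refl=0.129870·0.818182=0.1063; V=0.181818+0.129870+0.106257=0.4179
k=3 load: inc=0.106257, refl=0.106257·0.714286=0.0759; V=0.311688+0.106257+0.075898=0.4938
k=4 src: inc=0.075898, refl=0.075898·0.818182=0.0621; V=0.417946+0.075898+0.062098=0.5559
k=5 load: inc=0.062098, refl=0.062098·0.714286=0.0444; V=0.493844+0.062098+0.044356=0.6003
k=6 src: inc=0.044356, refl=0.044356·0.818182=0.0363; V=0.555942+0.044356+0.036291=0.6366
k=7 load: inc=0.036291, refl=0.036291·0.714286=0.0259; V=0.600298+0.036291+0.025922=0.6625

0 0 source 0.1818
1 3 load 0.3117
2 6 source 0.4179
3 9 load 0.4938
4 12 source 0.5559
5 15 load 0.6003
6 18 source 0.6366
7 21 load 0.6625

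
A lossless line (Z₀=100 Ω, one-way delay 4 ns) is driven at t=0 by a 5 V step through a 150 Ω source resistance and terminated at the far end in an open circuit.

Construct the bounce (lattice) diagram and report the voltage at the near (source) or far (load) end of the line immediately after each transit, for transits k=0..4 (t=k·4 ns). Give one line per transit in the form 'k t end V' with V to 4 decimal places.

Γ_L=1.000000, Γ_S=0.200000; launch V₁=5·100/250=2.000000
k=0 src: V=2.0000
k=1 load: inc=2.000000, refl=2.000000·1.000000=2.0000; V=0.000000+2.000000+2.000000=4.0000
k=2 src: inc=2.000000, refl=2.000000·0.200000=0.4000; V=2.000000+2.000000+0.400000=4.4000
k=3 load: inc=0.400000, refl=0.400000·1.000000=0.4000; V=4.000000+0.400000+0.400000=4.8000
k=4 src: inc=0.400000, refl=0.400000·0.200000=0.0800; V=4.400000+0.400000+0.080000=4.8800

0 0 source 2.0000
1 4 load 4.0000
2 8 source 4.4000
3 12 load 4.8000
4 16 source 4.8800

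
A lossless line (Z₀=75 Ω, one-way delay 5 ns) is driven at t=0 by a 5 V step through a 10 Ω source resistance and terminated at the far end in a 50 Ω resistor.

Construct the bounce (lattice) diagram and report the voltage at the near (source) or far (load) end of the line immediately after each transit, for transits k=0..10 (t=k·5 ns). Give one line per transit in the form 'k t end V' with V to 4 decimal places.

Γ_L=-0.200000, Γ_S=-0.764706; launch V₁=5·75/85=4.411765
k=0 src: V=4.4118
k=1 load: inc=4.411765, refl=4.411765·-0.200000=-0.8824; V=0.000000+4.411765+-0.882353=3.5294
k=2 src: inc=-0.882353, refl=-0.882353·-0.764706=0.6747; V=4.411765+-0.882353+0.674740=4.2042
k=3 load: inc=0.674740, refl=0.674740·-0.200000=-0.1349; V=3.529412+0.674740+-0.134948=4.0692
k=4 src: inc=-0.134948, refl=-0.134948·-0.764706=0.1032; V=4.204152+-0.134948+0.103196=4.1724
k=5 load: inc=0.103196, refl=0.103196·-0.200000=-0.0206; V=4.069204+0.103196+-0.020639=4.1518
k=6 src: inc=-0.020639, refl=-0.020639·-0.764706=0.0158; V=4.172400+-0.020639+0.015783=4.1675
k=7 load: inc=0.015783, refl=0.015783·-0.200000=-0.0032; V=4.151761+0.015783+-0.003157=4.1644
k=8 src: inc=-0.003157, refl=-0.003157·-0.764706=0.0024; V=4.167543+-0.003157+0.002414=4.1668
k=9 load: inc=0.002414, refl=0.002414·-0.200000=-0.0005; V=4.164387+0.002414+-0.000483=4.1663
k=10 src: inc=-0.000483, refl=-0.000483·-0.764706=0.0004; V=4.166801+-0.000483+0.000369=4.1667

0 0 source 4.4118
1 5 load 3.5294
2 10 source 4.2042
3 15 load 4.0692
4 20 source 4.1724
5 25 load 4.1518
6 30 source 4.1675
7 35 load 4.1644
8 40 source 4.1668
9 45 load 4.1663
10 50 source 4.1667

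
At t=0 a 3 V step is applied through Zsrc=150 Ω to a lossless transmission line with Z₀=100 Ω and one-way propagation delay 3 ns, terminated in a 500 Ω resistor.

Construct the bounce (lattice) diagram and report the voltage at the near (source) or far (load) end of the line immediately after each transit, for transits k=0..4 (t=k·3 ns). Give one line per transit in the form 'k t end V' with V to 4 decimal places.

Γ_L=0.666667, Γ_S=0.200000; launch V₁=3·100/250=1.200000
k=0 src: V=1.2000
k=1 load: inc=1.200000, refl=1.200000·0.666667=0.8000; V=0.000000+1.200000+0.800000=2.0000
k=2 src: inc=0.800000, refl=0.800000·0.200000=0.1600; V=1.200000+0.800000+0.160000=2.1600
k=3 load: inc=0.160000, refl=0.160000·0.666667=0.1067; V=2.000000+0.160000+0.106667=2.2667
k=4 src: inc=0.106667, refl=0.106667·0.200000=0.0213; V=2.160000+0.106667+0.021333=2.2880

0 0 source 1.2000
1 3 load 2.0000
2 6 source 2.1600
3 9 load 2.2667
4 12 source 2.2880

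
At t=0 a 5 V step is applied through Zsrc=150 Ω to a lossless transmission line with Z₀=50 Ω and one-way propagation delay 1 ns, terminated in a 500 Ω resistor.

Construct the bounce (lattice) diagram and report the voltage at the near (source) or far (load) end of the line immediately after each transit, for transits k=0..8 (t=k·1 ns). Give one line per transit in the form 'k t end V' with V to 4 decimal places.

Γ_L=0.818182, Γ_S=0.500000; launch V₁=5·50/200=1.250000
k=0 src: V=1.2500
k=1 load: inc=1.250000, refl=1.250000·0.818182=1.0227; V=0.000000+1.250000+1.022727=2.2727
k=2 src: inc=1.022727, refl=1.022727·0.500000=0.5114; V=1.250000+1.022727+0.511364=2.7841
k=3 load: inc=0.511364, refl=0.511364·0.818182=0.4184; V=2.272727+0.511364+0.418388=3.2025
k=4 src: inc=0.418388, refl=0.418388·0.500000=0.2092; V=2.784091+0.418388+0.209194=3.4117
k=5 load: inc=0.209194, refl=0.209194·0.818182=0.1712; V=3.202479+0.209194+0.171159=3.5828
k=6 src: inc=0.171159, refl=0.171159·0.500000=0.0856; V=3.411674+0.171159+0.085579=3.6684
k=7 load: inc=0.085579, refl=0.085579·0.818182=0.0700; V=3.582832+0.085579+0.070020=3.7384
k=8 src: inc=0.070020, refl=0.070020·0.500000=0.0350; V=3.668412+0.070020+0.035010=3.7734

0 0 source 1.2500
1 1 load 2.2727
2 2 source 2.7841
3 3 load 3.2025
4 4 source 3.4117
5 5 load 3.5828
6 6 source 3.6684
7 7 load 3.7384
8 8 source 3.7734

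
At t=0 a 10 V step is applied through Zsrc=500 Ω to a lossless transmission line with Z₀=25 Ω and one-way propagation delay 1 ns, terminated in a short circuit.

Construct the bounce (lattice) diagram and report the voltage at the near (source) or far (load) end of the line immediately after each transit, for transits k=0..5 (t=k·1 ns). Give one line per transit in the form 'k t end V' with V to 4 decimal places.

Γ_L=-1.000000, Γ_S=0.904762; launch V₁=10·25/525=0.476190
k=0 src: V=0.4762
k=1 load: inc=0.476190, refl=0.476190·-1.000000=-0.4762; V=0.000000+0.476190+-0.476190=0.0000
k=2 src: inc=-0.476190, refl=-0.476190·0.904762=-0.4308; V=0.476190+-0.476190+-0.430839=-0.4308
k=3 load: inc=-0.430839, refl=-0.430839·-1.000000=0.4308; V=0.000000+-0.430839+0.430839=0.0000
k=4 src: inc=0.430839, refl=0.430839·0.904762=0.3898; V=-0.430839+0.430839+0.389807=0.3898
k=5 load: inc=0.389807, refl=0.389807·-1.000000=-0.3898; V=0.000000+0.389807+-0.389807=0.0000

0 0 source 0.4762
1 1 load 0.0000
2 2 source -0.4308
3 3 load 0.0000
4 4 source 0.3898
5 5 load 0.0000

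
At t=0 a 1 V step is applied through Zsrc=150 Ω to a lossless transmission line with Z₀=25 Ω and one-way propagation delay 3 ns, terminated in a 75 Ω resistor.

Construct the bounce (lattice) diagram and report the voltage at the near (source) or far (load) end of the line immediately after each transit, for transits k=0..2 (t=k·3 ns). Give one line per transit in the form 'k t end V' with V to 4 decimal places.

0 0 source 0.1429
1 3 load 0.2143
2 6 source 0.2653

Γ_L=0.500000, Γ_S=0.714286; launch V₁=1·25/175=0.142857
k=0 src: V=0.1429
k=1 load: inc=0.142857, refl=0.142857·0.500000=0.0714; V=0.000000+0.142857+0.071429=0.2143
k=2 src: inc=0.071429, refl=0.071429·0.714286=0.0510; V=0.142857+0.071429+0.051020=0.2653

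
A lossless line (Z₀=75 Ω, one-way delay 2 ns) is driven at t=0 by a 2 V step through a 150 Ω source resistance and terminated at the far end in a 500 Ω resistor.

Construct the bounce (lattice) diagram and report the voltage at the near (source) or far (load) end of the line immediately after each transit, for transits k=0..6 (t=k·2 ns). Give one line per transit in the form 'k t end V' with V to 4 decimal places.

0 0 source 0.6667
1 2 load 1.1594
2 4 source 1.3237
3 6 load 1.4451
4 8 source 1.4855
5 10 load 1.5155
6 12 source 1.5254

Γ_L=0.739130, Γ_S=0.333333; launch V₁=2·75/225=0.666667
k=0 src: V=0.6667
k=1 load: inc=0.666667, refl=0.666667·0.739130=0.4928; V=0.000000+0.666667+0.492754=1.1594
k=2 src: inc=0.492754, refl=0.492754·0.333333=0.1643; V=0.666667+0.492754+0.164251=1.3237
k=3 load: inc=0.164251, refl=0.164251·0.739130=0.1214; V=1.159420+0.164251+0.121403=1.4451
k=4 src: inc=0.121403, refl=0.121403·0.333333=0.0405; V=1.323671+0.121403+0.040468=1.4855
k=5 load: inc=0.040468, refl=0.040468·0.739130=0.0299; V=1.445075+0.040468+0.029911=1.5155
k=6 src: inc=0.029911, refl=0.029911·0.333333=0.0100; V=1.485542+0.029911+0.009970=1.5254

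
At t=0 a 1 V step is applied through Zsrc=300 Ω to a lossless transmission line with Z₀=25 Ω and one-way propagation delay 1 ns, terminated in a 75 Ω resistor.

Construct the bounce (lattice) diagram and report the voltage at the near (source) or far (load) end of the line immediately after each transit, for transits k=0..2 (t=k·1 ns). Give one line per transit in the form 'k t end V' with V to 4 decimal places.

0 0 source 0.0769
1 1 load 0.1154
2 2 source 0.1479

Γ_L=0.500000, Γ_S=0.846154; launch V₁=1·25/325=0.076923
k=0 src: V=0.0769
k=1 load: inc=0.076923, refl=0.076923·0.500000=0.0385; V=0.000000+0.076923+0.038462=0.1154
k=2 src: inc=0.038462, refl=0.038462·0.846154=0.0325; V=0.076923+0.038462+0.032544=0.1479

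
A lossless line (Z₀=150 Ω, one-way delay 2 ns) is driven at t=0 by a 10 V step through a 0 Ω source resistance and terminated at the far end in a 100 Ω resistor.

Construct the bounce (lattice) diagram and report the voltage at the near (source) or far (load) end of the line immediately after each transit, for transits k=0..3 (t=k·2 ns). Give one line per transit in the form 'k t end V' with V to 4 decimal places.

Γ_L=-0.200000, Γ_S=-1.000000; launch V₁=10·150/150=10.000000
k=0 src: V=10.0000
k=1 load: inc=10.000000, refl=10.000000·-0.200000=-2.0000; V=0.000000+10.000000+-2.000000=8.0000
k=2 src: inc=-2.000000, refl=-2.000000·-1.000000=2.0000; V=10.000000+-2.000000+2.000000=10.0000
k=3 load: inc=2.000000, refl=2.000000·-0.200000=-0.4000; V=8.000000+2.000000+-0.400000=9.6000

0 0 source 10.0000
1 2 load 8.0000
2 4 source 10.0000
3 6 load 9.6000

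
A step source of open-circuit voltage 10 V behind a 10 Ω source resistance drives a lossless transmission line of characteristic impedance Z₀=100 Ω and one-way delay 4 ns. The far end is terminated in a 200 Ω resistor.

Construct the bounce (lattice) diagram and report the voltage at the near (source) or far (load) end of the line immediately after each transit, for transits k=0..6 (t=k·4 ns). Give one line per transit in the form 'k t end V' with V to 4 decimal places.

Γ_L=0.333333, Γ_S=-0.818182; launch V₁=10·100/110=9.090909
k=0 src: V=9.0909
k=1 load: inc=9.090909, refl=9.090909·0.333333=3.0303; V=0.000000+9.090909+3.030303=12.1212
k=2 src: inc=3.030303, refl=3.030303·-0.818182=-2.4793; V=9.090909+3.030303+-2.479339=9.6419
k=3 load: inc=-2.479339, refl=-2.479339·0.333333=-0.8264; V=12.121212+-2.479339+-0.826446=8.8154
k=4 src: inc=-0.826446, refl=-0.826446·-0.818182=0.6762; V=9.641873+-0.826446+0.676183=9.4916
k=5 load: inc=0.676183, refl=0.676183·0.333333=0.2254; V=8.815427+0.676183+0.225394=9.7170
k=6 src: inc=0.225394, refl=0.225394·-0.818182=-0.1844; V=9.491610+0.225394+-0.184414=9.5326

0 0 source 9.0909
1 4 load 12.1212
2 8 source 9.6419
3 12 load 8.8154
4 16 source 9.4916
5 20 load 9.7170
6 24 source 9.5326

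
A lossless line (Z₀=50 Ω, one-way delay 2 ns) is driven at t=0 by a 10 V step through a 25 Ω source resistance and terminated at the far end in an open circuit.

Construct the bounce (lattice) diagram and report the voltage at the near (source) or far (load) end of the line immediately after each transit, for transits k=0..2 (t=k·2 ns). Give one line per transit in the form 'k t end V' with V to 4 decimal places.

0 0 source 6.6667
1 2 load 13.3333
2 4 source 11.1111

Γ_L=1.000000, Γ_S=-0.333333; launch V₁=10·50/75=6.666667
k=0 src: V=6.6667
k=1 load: inc=6.666667, refl=6.666667·1.000000=6.6667; V=0.000000+6.666667+6.666667=13.3333
k=2 src: inc=6.666667, refl=6.666667·-0.333333=-2.2222; V=6.666667+6.666667+-2.222222=11.1111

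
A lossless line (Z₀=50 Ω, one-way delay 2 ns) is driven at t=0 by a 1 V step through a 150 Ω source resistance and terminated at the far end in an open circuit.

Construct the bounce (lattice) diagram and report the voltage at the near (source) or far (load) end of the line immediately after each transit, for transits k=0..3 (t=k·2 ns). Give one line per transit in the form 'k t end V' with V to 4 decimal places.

Γ_L=1.000000, Γ_S=0.500000; launch V₁=1·50/200=0.250000
k=0 src: V=0.2500
k=1 load: inc=0.250000, refl=0.250000·1.000000=0.2500; V=0.000000+0.250000+0.250000=0.5000
k=2 src: inc=0.250000, refl=0.250000·0.500000=0.1250; V=0.250000+0.250000+0.125000=0.6250
k=3 load: inc=0.125000, refl=0.125000·1.000000=0.1250; V=0.500000+0.125000+0.125000=0.7500

0 0 source 0.2500
1 2 load 0.5000
2 4 source 0.6250
3 6 load 0.7500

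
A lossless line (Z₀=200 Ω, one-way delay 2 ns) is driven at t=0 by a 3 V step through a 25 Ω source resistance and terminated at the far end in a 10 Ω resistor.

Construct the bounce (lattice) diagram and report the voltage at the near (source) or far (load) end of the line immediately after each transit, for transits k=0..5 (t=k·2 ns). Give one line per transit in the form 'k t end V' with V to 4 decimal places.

Γ_L=-0.904762, Γ_S=-0.777778; launch V₁=3·200/225=2.666667
k=0 src: V=2.6667
k=1 load: inc=2.666667, refl=2.666667·-0.904762=-2.4127; V=0.000000+2.666667+-2.412698=0.2540
k=2 src: inc=-2.412698, refl=-2.412698·-0.777778=1.8765; V=2.666667+-2.412698+1.876543=2.1305
k=3 load: inc=1.876543, refl=1.876543·-0.904762=-1.6978; V=0.253968+1.876543+-1.697825=0.4327
k=4 src: inc=-1.697825, refl=-1.697825·-0.777778=1.3205; V=2.130511+-1.697825+1.320530=1.7532
k=5 load: inc=1.320530, refl=1.320530·-0.904762=-1.1948; V=0.432687+1.320530+-1.194766=0.5585

0 0 source 2.6667
1 2 load 0.2540
2 4 source 2.1305
3 6 load 0.4327
4 8 source 1.7532
5 10 load 0.5585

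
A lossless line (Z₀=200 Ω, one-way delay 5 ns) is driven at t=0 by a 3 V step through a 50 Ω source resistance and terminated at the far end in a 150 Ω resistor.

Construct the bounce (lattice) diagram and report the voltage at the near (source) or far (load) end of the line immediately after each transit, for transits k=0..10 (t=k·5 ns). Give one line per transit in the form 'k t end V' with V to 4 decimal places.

0 0 source 2.4000
1 5 load 2.0571
2 10 source 2.2629
3 15 load 2.2335
4 20 source 2.2511
5 25 load 2.2486
6 30 source 2.2501
7 35 load 2.2499
8 40 source 2.2500
9 45 load 2.2500
10 50 source 2.2500

Γ_L=-0.142857, Γ_S=-0.600000; launch V₁=3·200/250=2.400000
k=0 src: V=2.4000
k=1 load: inc=2.400000, refl=2.400000·-0.142857=-0.3429; V=0.000000+2.400000+-0.342857=2.0571
k=2 src: inc=-0.342857, refl=-0.342857·-0.600000=0.2057; V=2.400000+-0.342857+0.205714=2.2629
k=3 load: inc=0.205714, refl=0.205714·-0.142857=-0.0294; V=2.057143+0.205714+-0.029388=2.2335
k=4 src: inc=-0.029388, refl=-0.029388·-0.600000=0.0176; V=2.262857+-0.029388+0.017633=2.2511
k=5 load: inc=0.017633, refl=0.017633·-0.142857=-0.0025; V=2.233469+0.017633+-0.002519=2.2486
k=6 src: inc=-0.002519, refl=-0.002519·-0.600000=0.0015; V=2.251102+-0.002519+0.001511=2.2501
k=7 load: inc=0.001511, refl=0.001511·-0.142857=-0.0002; V=2.248583+0.001511+-0.000216=2.2499
k=8 src: inc=-0.000216, refl=-0.000216·-0.600000=0.0001; V=2.250094+-0.000216+0.000130=2.2500
k=9 load: inc=0.000130, refl=0.000130·-0.142857=-0.0000; V=2.249879+0.000130+-0.000019=2.2500
k=10 src: inc=-0.000019, refl=-0.000019·-0.600000=0.0000; V=2.250008+-0.000019+0.000011=2.2500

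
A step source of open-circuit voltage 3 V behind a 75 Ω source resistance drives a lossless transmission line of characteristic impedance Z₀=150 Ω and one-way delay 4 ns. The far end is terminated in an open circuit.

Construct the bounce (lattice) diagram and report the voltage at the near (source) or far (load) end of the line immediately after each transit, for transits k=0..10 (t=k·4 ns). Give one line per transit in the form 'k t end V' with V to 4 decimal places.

Γ_L=1.000000, Γ_S=-0.333333; launch V₁=3·150/225=2.000000
k=0 src: V=2.0000
k=1 load: inc=2.000000, refl=2.000000·1.000000=2.0000; V=0.000000+2.000000+2.000000=4.0000
k=2 src: inc=2.000000, refl=2.000000·-0.333333=-0.6667; V=2.000000+2.000000+-0.666667=3.3333
k=3 load: inc=-0.666667, refl=-0.666667·1.000000=-0.6667; V=4.000000+-0.666667+-0.666667=2.6667
k=4 src: inc=-0.666667, refl=-0.666667·-0.333333=0.2222; V=3.333333+-0.666667+0.222222=2.8889
k=5 load: inc=0.222222, refl=0.222222·1.000000=0.2222; V=2.666667+0.222222+0.222222=3.1111
k=6 src: inc=0.222222, refl=0.222222·-0.333333=-0.0741; V=2.888889+0.222222+-0.074074=3.0370
k=7 load: inc=-0.074074, refl=-0.074074·1.000000=-0.0741; V=3.111111+-0.074074+-0.074074=2.9630
k=8 src: inc=-0.074074, refl=-0.074074·-0.333333=0.0247; V=3.037037+-0.074074+0.024691=2.9877
k=9 load: inc=0.024691, refl=0.024691·1.000000=0.0247; V=2.962963+0.024691+0.024691=3.0123
k=10 src: inc=0.024691, refl=0.024691·-0.333333=-0.0082; V=2.987654+0.024691+-0.008230=3.0041

0 0 source 2.0000
1 4 load 4.0000
2 8 source 3.3333
3 12 load 2.6667
4 16 source 2.8889
5 20 load 3.1111
6 24 source 3.0370
7 28 load 2.9630
8 32 source 2.9877
9 36 load 3.0123
10 40 source 3.0041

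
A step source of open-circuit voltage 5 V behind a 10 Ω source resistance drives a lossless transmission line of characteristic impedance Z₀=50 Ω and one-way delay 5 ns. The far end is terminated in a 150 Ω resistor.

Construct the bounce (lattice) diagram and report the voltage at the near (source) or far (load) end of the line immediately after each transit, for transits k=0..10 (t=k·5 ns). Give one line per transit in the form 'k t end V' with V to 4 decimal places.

Γ_L=0.500000, Γ_S=-0.666667; launch V₁=5·50/60=4.166667
k=0 src: V=4.1667
k=1 load: inc=4.166667, refl=4.166667·0.500000=2.0833; V=0.000000+4.166667+2.083333=6.2500
k=2 src: inc=2.083333, refl=2.083333·-0.666667=-1.3889; V=4.166667+2.083333+-1.388889=4.8611
k=3 load: inc=-1.388889, refl=-1.388889·0.500000=-0.6944; V=6.250000+-1.388889+-0.694444=4.1667
k=4 src: inc=-0.694444, refl=-0.694444·-0.666667=0.4630; V=4.861111+-0.694444+0.462963=4.6296
k=5 load: inc=0.462963, refl=0.462963·0.500000=0.2315; V=4.166667+0.462963+0.231481=4.8611
k=6 src: inc=0.231481, refl=0.231481·-0.666667=-0.1543; V=4.629630+0.231481+-0.154321=4.7068
k=7 load: inc=-0.154321, refl=-0.154321·0.500000=-0.0772; V=4.861111+-0.154321+-0.077160=4.6296
k=8 src: inc=-0.077160, refl=-0.077160·-0.666667=0.0514; V=4.706790+-0.077160+0.051440=4.6811
k=9 load: inc=0.051440, refl=0.051440·0.500000=0.0257; V=4.629630+0.051440+0.025720=4.7068
k=10 src: inc=0.025720, refl=0.025720·-0.666667=-0.0171; V=4.681070+0.025720+-0.017147=4.6896

0 0 source 4.1667
1 5 load 6.2500
2 10 source 4.8611
3 15 load 4.1667
4 20 source 4.6296
5 25 load 4.8611
6 30 source 4.7068
7 35 load 4.6296
8 40 source 4.6811
9 45 load 4.7068
10 50 source 4.6896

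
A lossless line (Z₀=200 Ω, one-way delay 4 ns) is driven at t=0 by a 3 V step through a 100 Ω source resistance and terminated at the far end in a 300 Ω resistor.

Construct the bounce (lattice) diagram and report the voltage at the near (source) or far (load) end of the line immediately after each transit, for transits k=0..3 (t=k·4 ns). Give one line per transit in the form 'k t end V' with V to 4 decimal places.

Γ_L=0.200000, Γ_S=-0.333333; launch V₁=3·200/300=2.000000
k=0 src: V=2.0000
k=1 load: inc=2.000000, refl=2.000000·0.200000=0.4000; V=0.000000+2.000000+0.400000=2.4000
k=2 src: inc=0.400000, refl=0.400000·-0.333333=-0.1333; V=2.000000+0.400000+-0.133333=2.2667
k=3 load: inc=-0.133333, refl=-0.133333·0.200000=-0.0267; V=2.400000+-0.133333+-0.026667=2.2400

0 0 source 2.0000
1 4 load 2.4000
2 8 source 2.2667
3 12 load 2.2400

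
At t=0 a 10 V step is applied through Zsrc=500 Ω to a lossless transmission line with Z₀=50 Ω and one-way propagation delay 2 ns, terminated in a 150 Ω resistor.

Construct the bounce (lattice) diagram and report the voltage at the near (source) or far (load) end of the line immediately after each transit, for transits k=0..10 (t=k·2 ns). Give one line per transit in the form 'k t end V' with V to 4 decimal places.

0 0 source 0.9091
1 2 load 1.3636
2 4 source 1.7355
3 6 load 1.9215
4 8 source 2.0736
5 10 load 2.1497
6 12 source 2.2119
7 14 load 2.2431
8 16 source 2.2685
9 18 load 2.2813
10 20 source 2.2917

Γ_L=0.500000, Γ_S=0.818182; launch V₁=10·50/550=0.909091
k=0 src: V=0.9091
k=1 load: inc=0.909091, refl=0.909091·0.500000=0.4545; V=0.000000+0.909091+0.454545=1.3636
k=2 src: inc=0.454545, refl=0.454545·0.818182=0.3719; V=0.909091+0.454545+0.371901=1.7355
k=3 load: inc=0.371901, refl=0.371901·0.500000=0.1860; V=1.363636+0.371901+0.185950=1.9215
k=4 src: inc=0.185950, refl=0.185950·0.818182=0.1521; V=1.735537+0.185950+0.152141=2.0736
k=5 load: inc=0.152141, refl=0.152141·0.500000=0.0761; V=1.921488+0.152141+0.076071=2.1497
k=6 src: inc=0.076071, refl=0.076071·0.818182=0.0622; V=2.073629+0.076071+0.062240=2.2119
k=7 load: inc=0.062240, refl=0.062240·0.500000=0.0311; V=2.149699+0.062240+0.031120=2.2431
k=8 src: inc=0.031120, refl=0.031120·0.818182=0.0255; V=2.211939+0.031120+0.025462=2.2685
k=9 load: inc=0.025462, refl=0.025462·0.500000=0.0127; V=2.243059+0.025462+0.012731=2.2813
k=10 src: inc=0.012731, refl=0.012731·0.818182=0.0104; V=2.268521+0.012731+0.010416=2.2917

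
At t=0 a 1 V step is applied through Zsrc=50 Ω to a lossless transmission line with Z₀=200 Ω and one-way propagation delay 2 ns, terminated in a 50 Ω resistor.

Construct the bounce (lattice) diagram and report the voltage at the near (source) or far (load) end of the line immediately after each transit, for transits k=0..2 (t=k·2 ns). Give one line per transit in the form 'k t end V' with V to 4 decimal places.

0 0 source 0.8000
1 2 load 0.3200
2 4 source 0.6080

Γ_L=-0.600000, Γ_S=-0.600000; launch V₁=1·200/250=0.800000
k=0 src: V=0.8000
k=1 load: inc=0.800000, refl=0.800000·-0.600000=-0.4800; V=0.000000+0.800000+-0.480000=0.3200
k=2 src: inc=-0.480000, refl=-0.480000·-0.600000=0.2880; V=0.800000+-0.480000+0.288000=0.6080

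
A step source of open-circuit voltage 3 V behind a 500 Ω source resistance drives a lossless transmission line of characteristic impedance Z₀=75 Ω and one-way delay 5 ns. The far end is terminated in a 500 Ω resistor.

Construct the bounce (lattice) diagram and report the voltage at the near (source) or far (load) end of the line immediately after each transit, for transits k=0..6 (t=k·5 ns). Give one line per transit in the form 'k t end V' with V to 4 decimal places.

0 0 source 0.3913
1 5 load 0.6805
2 10 source 0.8943
3 15 load 1.0523
4 20 source 1.1691
5 25 load 1.2554
6 30 source 1.3192

Γ_L=0.739130, Γ_S=0.739130; launch V₁=3·75/575=0.391304
k=0 src: V=0.3913
k=1 load: inc=0.391304, refl=0.391304·0.739130=0.2892; V=0.000000+0.391304+0.289225=0.6805
k=2 src: inc=0.289225, refl=0.289225·0.739130=0.2138; V=0.391304+0.289225+0.213775=0.8943
k=3 load: inc=0.213775, refl=0.213775·0.739130=0.1580; V=0.680529+0.213775+0.158008=1.0523
k=4 src: inc=0.158008, refl=0.158008·0.739130=0.1168; V=0.894304+0.158008+0.116788=1.1691
k=5 load: inc=0.116788, refl=0.116788·0.739130=0.0863; V=1.052312+0.116788+0.086322=1.2554
k=6 src: inc=0.086322, refl=0.086322·0.739130=0.0638; V=1.169100+0.086322+0.063803=1.3192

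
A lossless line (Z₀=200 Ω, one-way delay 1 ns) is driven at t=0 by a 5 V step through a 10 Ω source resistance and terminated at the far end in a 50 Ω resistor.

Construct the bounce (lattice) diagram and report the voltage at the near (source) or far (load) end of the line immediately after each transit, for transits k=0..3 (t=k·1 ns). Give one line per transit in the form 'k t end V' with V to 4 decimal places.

Γ_L=-0.600000, Γ_S=-0.904762; launch V₁=5·200/210=4.761905
k=0 src: V=4.7619
k=1 load: inc=4.761905, refl=4.761905·-0.600000=-2.8571; V=0.000000+4.761905+-2.857143=1.9048
k=2 src: inc=-2.857143, refl=-2.857143·-0.904762=2.5850; V=4.761905+-2.857143+2.585034=4.4898
k=3 load: inc=2.585034, refl=2.585034·-0.600000=-1.5510; V=1.904762+2.585034+-1.551020=2.9388

0 0 source 4.7619
1 1 load 1.9048
2 2 source 4.4898
3 3 load 2.9388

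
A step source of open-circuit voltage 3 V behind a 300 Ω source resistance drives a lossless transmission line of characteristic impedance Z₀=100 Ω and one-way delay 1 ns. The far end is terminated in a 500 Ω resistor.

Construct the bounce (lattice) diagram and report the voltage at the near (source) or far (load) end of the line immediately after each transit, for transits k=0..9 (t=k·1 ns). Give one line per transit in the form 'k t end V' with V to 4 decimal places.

Γ_L=0.666667, Γ_S=0.500000; launch V₁=3·100/400=0.750000
k=0 src: V=0.7500
k=1 load: inc=0.750000, refl=0.750000·0.666667=0.5000; V=0.000000+0.750000+0.500000=1.2500
k=2 src: inc=0.500000, refl=0.500000·0.500000=0.2500; V=0.750000+0.500000+0.250000=1.5000
k=3 load: inc=0.250000, refl=0.250000·0.666667=0.1667; V=1.250000+0.250000+0.166667=1.6667
k=4 src: inc=0.166667, refl=0.166667·0.500000=0.0833; V=1.500000+0.166667+0.083333=1.7500
k=5 load: inc=0.083333, refl=0.083333·0.666667=0.0556; V=1.666667+0.083333+0.055556=1.8056
k=6 src: inc=0.055556, refl=0.055556·0.500000=0.0278; V=1.750000+0.055556+0.027778=1.8333
k=7 load: inc=0.027778, refl=0.027778·0.666667=0.0185; V=1.805556+0.027778+0.018519=1.8519
k=8 src: inc=0.018519, refl=0.018519·0.500000=0.0093; V=1.833333+0.018519+0.009259=1.8611
k=9 load: inc=0.009259, refl=0.009259·0.666667=0.0062; V=1.851852+0.009259+0.006173=1.8673

0 0 source 0.7500
1 1 load 1.2500
2 2 source 1.5000
3 3 load 1.6667
4 4 source 1.7500
5 5 load 1.8056
6 6 source 1.8333
7 7 load 1.8519
8 8 source 1.8611
9 9 load 1.8673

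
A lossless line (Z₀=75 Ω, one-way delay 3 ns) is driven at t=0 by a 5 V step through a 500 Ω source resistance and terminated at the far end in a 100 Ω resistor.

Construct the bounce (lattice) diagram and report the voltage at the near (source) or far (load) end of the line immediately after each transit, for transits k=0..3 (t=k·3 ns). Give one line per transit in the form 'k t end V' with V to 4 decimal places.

Γ_L=0.142857, Γ_S=0.739130; launch V₁=5·75/575=0.652174
k=0 src: V=0.6522
k=1 load: inc=0.652174, refl=0.652174·0.142857=0.0932; V=0.000000+0.652174+0.093168=0.7453
k=2 src: inc=0.093168, refl=0.093168·0.739130=0.0689; V=0.652174+0.093168+0.068863=0.8142
k=3 load: inc=0.068863, refl=0.068863·0.142857=0.0098; V=0.745342+0.068863+0.009838=0.8240

0 0 source 0.6522
1 3 load 0.7453
2 6 source 0.8142
3 9 load 0.8240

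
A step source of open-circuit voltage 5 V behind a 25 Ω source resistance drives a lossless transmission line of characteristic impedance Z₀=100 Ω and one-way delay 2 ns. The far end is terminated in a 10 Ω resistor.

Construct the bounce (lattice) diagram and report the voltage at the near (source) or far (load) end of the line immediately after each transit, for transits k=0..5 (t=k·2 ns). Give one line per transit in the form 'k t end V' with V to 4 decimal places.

Γ_L=-0.818182, Γ_S=-0.600000; launch V₁=5·100/125=4.000000
k=0 src: V=4.0000
k=1 load: inc=4.000000, refl=4.000000·-0.818182=-3.2727; V=0.000000+4.000000+-3.272727=0.7273
k=2 src: inc=-3.272727, refl=-3.272727·-0.600000=1.9636; V=4.000000+-3.272727+1.963636=2.6909
k=3 load: inc=1.963636, refl=1.963636·-0.818182=-1.6066; V=0.727273+1.963636+-1.606612=1.0843
k=4 src: inc=-1.606612, refl=-1.606612·-0.600000=0.9640; V=2.690909+-1.606612+0.963967=2.0483
k=5 load: inc=0.963967, refl=0.963967·-0.818182=-0.7887; V=1.084298+0.963967+-0.788700=1.2596

0 0 source 4.0000
1 2 load 0.7273
2 4 source 2.6909
3 6 load 1.0843
4 8 source 2.0483
5 10 load 1.2596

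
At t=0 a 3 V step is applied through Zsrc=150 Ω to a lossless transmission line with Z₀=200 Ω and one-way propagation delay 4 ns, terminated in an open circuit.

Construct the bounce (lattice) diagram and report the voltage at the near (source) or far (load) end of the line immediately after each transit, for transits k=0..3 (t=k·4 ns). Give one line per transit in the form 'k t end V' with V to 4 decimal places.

Γ_L=1.000000, Γ_S=-0.142857; launch V₁=3·200/350=1.714286
k=0 src: V=1.7143
k=1 load: inc=1.714286, refl=1.714286·1.000000=1.7143; V=0.000000+1.714286+1.714286=3.4286
k=2 src: inc=1.714286, refl=1.714286·-0.142857=-0.2449; V=1.714286+1.714286+-0.244898=3.1837
k=3 load: inc=-0.244898, refl=-0.244898·1.000000=-0.2449; V=3.428571+-0.244898+-0.244898=2.9388

0 0 source 1.7143
1 4 load 3.4286
2 8 source 3.1837
3 12 load 2.9388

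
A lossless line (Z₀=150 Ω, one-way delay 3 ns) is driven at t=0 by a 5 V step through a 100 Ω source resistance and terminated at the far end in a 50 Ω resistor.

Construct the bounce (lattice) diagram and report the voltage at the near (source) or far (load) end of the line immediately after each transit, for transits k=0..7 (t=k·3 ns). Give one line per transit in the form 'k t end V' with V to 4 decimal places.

Γ_L=-0.500000, Γ_S=-0.200000; launch V₁=5·150/250=3.000000
k=0 src: V=3.0000
k=1 load: inc=3.000000, refl=3.000000·-0.500000=-1.5000; V=0.000000+3.000000+-1.500000=1.5000
k=2 src: inc=-1.500000, refl=-1.500000·-0.200000=0.3000; V=3.000000+-1.500000+0.300000=1.8000
k=3 load: inc=0.300000, refl=0.300000·-0.500000=-0.1500; V=1.500000+0.300000+-0.150000=1.6500
k=4 src: inc=-0.150000, refl=-0.150000·-0.200000=0.0300; V=1.800000+-0.150000+0.030000=1.6800
k=5 load: inc=0.030000, refl=0.030000·-0.500000=-0.0150; V=1.650000+0.030000+-0.015000=1.6650
k=6 src: inc=-0.015000, refl=-0.015000·-0.200000=0.0030; V=1.680000+-0.015000+0.003000=1.6680
k=7 load: inc=0.003000, refl=0.003000·-0.500000=-0.0015; V=1.665000+0.003000+-0.001500=1.6665

0 0 source 3.0000
1 3 load 1.5000
2 6 source 1.8000
3 9 load 1.6500
4 12 source 1.6800
5 15 load 1.6650
6 18 source 1.6680
7 21 load 1.6665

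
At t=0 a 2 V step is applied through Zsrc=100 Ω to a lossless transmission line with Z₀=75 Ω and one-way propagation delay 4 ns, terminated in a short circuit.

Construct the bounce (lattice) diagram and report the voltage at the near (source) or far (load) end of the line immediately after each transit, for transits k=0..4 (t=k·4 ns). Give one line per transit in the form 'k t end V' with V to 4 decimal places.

0 0 source 0.8571
1 4 load 0.0000
2 8 source -0.1224
3 12 load 0.0000
4 16 source 0.0175

Γ_L=-1.000000, Γ_S=0.142857; launch V₁=2·75/175=0.857143
k=0 src: V=0.8571
k=1 load: inc=0.857143, refl=0.857143·-1.000000=-0.8571; V=0.000000+0.857143+-0.857143=0.0000
k=2 src: inc=-0.857143, refl=-0.857143·0.142857=-0.1224; V=0.857143+-0.857143+-0.122449=-0.1224
k=3 load: inc=-0.122449, refl=-0.122449·-1.000000=0.1224; V=0.000000+-0.122449+0.122449=0.0000
k=4 src: inc=0.122449, refl=0.122449·0.142857=0.0175; V=-0.122449+0.122449+0.017493=0.0175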